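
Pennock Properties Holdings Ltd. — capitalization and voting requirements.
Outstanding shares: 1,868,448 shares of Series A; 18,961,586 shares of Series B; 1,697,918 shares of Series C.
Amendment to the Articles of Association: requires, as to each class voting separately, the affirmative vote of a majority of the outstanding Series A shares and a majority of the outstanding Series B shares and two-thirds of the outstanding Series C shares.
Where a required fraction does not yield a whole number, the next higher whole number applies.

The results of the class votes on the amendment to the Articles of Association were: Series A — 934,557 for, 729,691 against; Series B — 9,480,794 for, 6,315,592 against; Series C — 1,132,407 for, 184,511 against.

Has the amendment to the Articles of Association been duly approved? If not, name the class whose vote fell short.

Approved — every class gave the required vote.

Series A: a majority of 1868448 is 934225; 934,225 required, 934,557 in favor — approved.
Series B: a majority of 18961586 is 9480794; 9,480,794 required, 9,480,794 in favor — approved.
Series C: 2/3 of 1697918 = 1131945.33, rounded up to 1131946; 1,131,946 required, 1,132,407 in favor — approved.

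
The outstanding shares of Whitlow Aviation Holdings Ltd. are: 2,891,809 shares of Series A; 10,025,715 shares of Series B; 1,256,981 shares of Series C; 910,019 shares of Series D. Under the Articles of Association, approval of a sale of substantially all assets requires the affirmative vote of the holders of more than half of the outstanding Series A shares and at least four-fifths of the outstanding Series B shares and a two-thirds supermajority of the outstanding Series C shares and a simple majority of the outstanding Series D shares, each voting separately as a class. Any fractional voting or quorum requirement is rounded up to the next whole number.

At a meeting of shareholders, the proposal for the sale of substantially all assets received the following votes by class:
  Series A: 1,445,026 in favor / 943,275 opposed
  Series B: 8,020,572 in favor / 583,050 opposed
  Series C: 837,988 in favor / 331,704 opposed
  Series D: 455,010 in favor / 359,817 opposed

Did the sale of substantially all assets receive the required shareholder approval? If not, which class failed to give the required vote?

Not approved — the Series A shares did not give the required vote.

Series A: a majority of 2891809 is 1445905; 1,445,905 required, 1,445,026 in favor — not approved.
Series B: 4/5 of 10025715 = 8020572; 8,020,572 required, 8,020,572 in favor — approved.
Series C: 2/3 of 1256981 = 837987.33, rounded up to 837988; 837,988 required, 837,988 in favor — approved.
Series D: a majority of 910019 is 455010; 455,010 required, 455,010 in favor — approved.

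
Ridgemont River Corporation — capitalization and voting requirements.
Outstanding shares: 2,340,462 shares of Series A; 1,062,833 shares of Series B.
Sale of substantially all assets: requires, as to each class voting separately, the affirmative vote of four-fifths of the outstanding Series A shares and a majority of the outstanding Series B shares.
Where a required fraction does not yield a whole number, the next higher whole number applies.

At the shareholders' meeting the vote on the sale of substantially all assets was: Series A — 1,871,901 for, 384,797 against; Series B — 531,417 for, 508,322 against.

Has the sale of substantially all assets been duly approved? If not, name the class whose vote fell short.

Not approved — the Series A shares did not give the required vote.

Series A: 4/5 of 2340462 = 1872369.60, rounded up to 1872370; 1,872,370 required, 1,871,901 in favor — not approved.
Series B: a majority of 1062833 is 531417; 531,417 required, 531,417 in favor — approved.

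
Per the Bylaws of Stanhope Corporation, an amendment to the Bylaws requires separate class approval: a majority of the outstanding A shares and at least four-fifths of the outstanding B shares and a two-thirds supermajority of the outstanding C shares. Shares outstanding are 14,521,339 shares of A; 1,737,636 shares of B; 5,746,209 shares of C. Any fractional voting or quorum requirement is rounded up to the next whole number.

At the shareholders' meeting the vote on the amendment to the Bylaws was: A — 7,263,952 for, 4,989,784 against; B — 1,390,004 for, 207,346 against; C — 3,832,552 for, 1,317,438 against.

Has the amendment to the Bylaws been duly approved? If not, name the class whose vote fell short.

A: a majority of 14521339 is 7260670; 7,260,670 required, 7,263,952 in favor — approved.
B: 4/5 of 1737636 = 1390108.80, rounded up to 1390109; 1,390,109 required, 1,390,004 in favor — not approved.
C: 2/3 of 5746209 = 3830806; 3,830,806 required, 3,832,552 in favor — approved.

Not approved — the B shares did not give the required vote.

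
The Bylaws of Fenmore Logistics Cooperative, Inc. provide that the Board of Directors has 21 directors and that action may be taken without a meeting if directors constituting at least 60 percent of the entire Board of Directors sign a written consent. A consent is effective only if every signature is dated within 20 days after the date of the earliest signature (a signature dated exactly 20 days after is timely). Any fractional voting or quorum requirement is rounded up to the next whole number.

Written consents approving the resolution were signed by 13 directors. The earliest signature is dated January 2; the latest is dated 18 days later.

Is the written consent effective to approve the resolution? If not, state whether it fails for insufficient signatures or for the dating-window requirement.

Signatures required: at least 60 percent of 21 — 3/5 of 21 = 12.60, rounded up to 13, so 13 needed; 13 signed. Sufficient.
Dating window: the latest signature is 18 days after the earliest; the limit is 20 days. Within the window.

Effective — both the signature and dating-window requirements are satisfied.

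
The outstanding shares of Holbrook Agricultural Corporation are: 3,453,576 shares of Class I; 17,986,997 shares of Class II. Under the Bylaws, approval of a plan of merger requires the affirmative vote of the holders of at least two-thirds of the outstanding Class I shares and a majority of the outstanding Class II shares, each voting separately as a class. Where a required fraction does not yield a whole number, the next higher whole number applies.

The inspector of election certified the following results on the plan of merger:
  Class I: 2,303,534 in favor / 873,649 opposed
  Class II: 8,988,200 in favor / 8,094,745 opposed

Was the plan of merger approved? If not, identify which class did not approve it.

Class I: 2/3 of 3453576 = 2302384; 2,302,384 required, 2,303,534 in favor — approved.
Class II: a majority of 17986997 is 8993499; 8,993,499 required, 8,988,200 in favor — not approved.

Not approved — the Class II shares did not give the required vote.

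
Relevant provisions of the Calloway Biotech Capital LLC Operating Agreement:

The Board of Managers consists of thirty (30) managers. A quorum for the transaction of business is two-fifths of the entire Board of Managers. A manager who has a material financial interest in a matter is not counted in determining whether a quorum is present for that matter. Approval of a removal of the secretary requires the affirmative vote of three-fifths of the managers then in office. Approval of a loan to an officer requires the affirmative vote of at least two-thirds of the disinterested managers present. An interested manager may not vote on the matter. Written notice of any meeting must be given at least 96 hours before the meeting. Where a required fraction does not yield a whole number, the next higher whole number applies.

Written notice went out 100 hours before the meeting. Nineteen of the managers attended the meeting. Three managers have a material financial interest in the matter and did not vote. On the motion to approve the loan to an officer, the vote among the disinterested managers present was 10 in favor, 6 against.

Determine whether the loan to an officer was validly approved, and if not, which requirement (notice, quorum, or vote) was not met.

Notice: 100 hours given; 96 required (100 ≥ 96). Satisfied.
Quorum: 19 present, but the 3 interested managers do not count, leaving 16. Quorum is 12. Satisfied.
Vote: the loan to an officer requires two-thirds of the disinterested managers present (19 − 3 = 16). 2/3 of 16 = 10.67, rounded up to 11, so 11 affirmative votes are needed; 10 voted in favor. Not satisfied.

Invalid — vote requirement not satisfied.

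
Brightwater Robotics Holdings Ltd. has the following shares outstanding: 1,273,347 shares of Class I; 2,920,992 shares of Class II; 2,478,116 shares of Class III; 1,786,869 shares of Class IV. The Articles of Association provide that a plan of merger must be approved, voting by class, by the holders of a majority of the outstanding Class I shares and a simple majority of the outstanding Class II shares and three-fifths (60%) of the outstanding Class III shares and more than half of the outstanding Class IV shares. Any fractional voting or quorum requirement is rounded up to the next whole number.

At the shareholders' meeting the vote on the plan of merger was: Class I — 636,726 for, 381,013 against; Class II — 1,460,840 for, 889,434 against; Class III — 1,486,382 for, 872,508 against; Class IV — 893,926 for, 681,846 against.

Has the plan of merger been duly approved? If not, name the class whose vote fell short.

Not approved — the Class III shares did not give the required vote.

Class I: a majority of 1273347 is 636674; 636,674 required, 636,726 in favor — approved.
Class II: a majority of 2920992 is 1460497; 1,460,497 required, 1,460,840 in favor — approved.
Class III: 3/5 of 2478116 = 1486869.60, rounded up to 1486870; 1,486,870 required, 1,486,382 in favor — not approved.
Class IV: a majority of 1786869 is 893435; 893,435 required, 893,926 in favor — approved.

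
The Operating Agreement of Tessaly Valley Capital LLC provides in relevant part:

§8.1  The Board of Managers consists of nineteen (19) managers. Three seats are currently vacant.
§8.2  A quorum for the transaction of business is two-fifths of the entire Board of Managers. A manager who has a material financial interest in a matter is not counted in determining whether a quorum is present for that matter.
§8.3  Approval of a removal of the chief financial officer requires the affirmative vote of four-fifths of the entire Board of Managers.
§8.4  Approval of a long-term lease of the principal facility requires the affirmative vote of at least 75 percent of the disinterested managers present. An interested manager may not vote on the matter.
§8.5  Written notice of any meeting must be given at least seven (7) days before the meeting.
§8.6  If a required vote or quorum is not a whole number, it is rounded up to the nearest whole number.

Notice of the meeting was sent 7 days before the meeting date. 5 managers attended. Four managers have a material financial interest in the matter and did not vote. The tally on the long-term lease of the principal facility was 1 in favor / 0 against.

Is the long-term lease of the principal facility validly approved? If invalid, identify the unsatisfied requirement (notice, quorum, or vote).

Invalid — quorum requirement not satisfied.

Notice: 7 days given; 7 required (7 ≥ 7). Satisfied.
Quorum: 5 present, but the 4 interested managers do not count, leaving 1. Quorum is 8. Not satisfied.
Vote: the long-term lease of the principal facility requires three-fourths of the disinterested managers present (5 − 4 = 1). 3/4 of 1 = 0.75, rounded up to 1, so 1 affirmative vote is needed; 1 voted in favor. Satisfied. (Moot — without a quorum no business can be validly transacted.)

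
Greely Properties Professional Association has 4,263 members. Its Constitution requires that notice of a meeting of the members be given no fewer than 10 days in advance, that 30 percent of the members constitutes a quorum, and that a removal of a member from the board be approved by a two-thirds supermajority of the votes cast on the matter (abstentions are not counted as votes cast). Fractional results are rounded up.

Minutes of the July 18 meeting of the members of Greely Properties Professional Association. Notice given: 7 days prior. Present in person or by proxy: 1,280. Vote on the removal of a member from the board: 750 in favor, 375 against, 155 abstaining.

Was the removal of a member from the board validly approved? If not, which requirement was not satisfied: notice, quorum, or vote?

Invalid — notice requirement not satisfied.

Notice: 7 days given; 10 required. Not satisfied.
Quorum: 30% of 4,263 = 1,278.90, rounded up to 1,279; 1,280 present. Satisfied.
Vote: requires two-thirds of the votes cast (1,280 − 155 abstaining = 1,125); 2/3 of 1125 = 750, so 750 needed; 750 in favor. Satisfied.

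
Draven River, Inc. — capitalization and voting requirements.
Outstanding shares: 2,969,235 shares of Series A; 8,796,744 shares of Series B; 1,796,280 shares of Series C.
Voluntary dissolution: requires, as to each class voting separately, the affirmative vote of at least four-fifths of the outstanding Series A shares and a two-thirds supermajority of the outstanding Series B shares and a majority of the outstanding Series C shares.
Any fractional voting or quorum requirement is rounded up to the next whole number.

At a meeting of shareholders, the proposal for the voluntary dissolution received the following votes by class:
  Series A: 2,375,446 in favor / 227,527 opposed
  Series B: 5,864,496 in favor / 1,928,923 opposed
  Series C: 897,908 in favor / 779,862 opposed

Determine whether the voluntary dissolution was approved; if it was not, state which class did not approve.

Not approved — the Series C shares did not give the required vote.

Series A: 4/5 of 2969235 = 2375388; 2,375,388 required, 2,375,446 in favor — approved.
Series B: 2/3 of 8796744 = 5864496; 5,864,496 required, 5,864,496 in favor — approved.
Series C: a majority of 1796280 is 898141; 898,141 required, 897,908 in favor — not approved.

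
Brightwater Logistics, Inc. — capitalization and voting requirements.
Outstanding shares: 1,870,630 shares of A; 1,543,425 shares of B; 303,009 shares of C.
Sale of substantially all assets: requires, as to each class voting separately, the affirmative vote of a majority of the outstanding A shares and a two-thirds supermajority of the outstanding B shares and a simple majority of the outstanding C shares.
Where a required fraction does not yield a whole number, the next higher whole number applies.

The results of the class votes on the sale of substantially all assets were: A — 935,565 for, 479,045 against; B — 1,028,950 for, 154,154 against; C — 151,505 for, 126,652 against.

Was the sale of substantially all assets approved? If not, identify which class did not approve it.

A: a majority of 1870630 is 935316; 935,316 required, 935,565 in favor — approved.
B: 2/3 of 1543425 = 1028950; 1,028,950 required, 1,028,950 in favor — approved.
C: a majority of 303009 is 151505; 151,505 required, 151,505 in favor — approved.

Approved — every class gave the required vote.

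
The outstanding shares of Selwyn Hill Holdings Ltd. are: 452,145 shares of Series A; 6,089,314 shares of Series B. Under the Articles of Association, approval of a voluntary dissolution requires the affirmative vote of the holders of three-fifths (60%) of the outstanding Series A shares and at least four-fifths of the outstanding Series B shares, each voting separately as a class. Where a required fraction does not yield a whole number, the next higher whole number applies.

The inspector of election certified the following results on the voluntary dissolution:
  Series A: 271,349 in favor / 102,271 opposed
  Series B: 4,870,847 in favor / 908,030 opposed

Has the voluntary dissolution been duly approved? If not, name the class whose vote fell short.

Not approved — the Series B shares did not give the required vote.

Series A: 3/5 of 452145 = 271287; 271,287 required, 271,349 in favor — approved.
Series B: 4/5 of 6089314 = 4871451.20, rounded up to 4871452; 4,871,452 required, 4,870,847 in favor — not approved.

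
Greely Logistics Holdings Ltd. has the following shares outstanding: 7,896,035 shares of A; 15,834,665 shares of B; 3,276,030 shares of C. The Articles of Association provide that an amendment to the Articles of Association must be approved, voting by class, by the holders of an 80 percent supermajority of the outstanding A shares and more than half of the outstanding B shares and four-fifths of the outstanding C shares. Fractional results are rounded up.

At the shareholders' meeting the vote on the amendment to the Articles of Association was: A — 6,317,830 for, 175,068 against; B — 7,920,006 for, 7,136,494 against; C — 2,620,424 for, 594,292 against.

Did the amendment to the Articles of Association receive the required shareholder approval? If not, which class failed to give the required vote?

A: 4/5 of 7896035 = 6316828; 6,316,828 required, 6,317,830 in favor — approved.
B: a majority of 15834665 is 7917333; 7,917,333 required, 7,920,006 in favor — approved.
C: 4/5 of 3276030 = 2620824; 2,620,824 required, 2,620,424 in favor — not approved.

Not approved — the C shares did not give the required vote.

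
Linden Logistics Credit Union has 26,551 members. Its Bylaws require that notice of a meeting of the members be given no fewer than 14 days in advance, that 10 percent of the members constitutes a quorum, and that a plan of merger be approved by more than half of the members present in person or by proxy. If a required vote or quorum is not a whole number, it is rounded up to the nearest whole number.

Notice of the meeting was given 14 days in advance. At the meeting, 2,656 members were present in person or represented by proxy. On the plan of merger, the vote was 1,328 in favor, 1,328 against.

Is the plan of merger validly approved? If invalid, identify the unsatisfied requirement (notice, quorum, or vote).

Notice: 14 days given; 14 required. Satisfied.
Quorum: 10% of 26,551 = 2,655.10, rounded up to 2,656; 2,656 present. Satisfied.
Vote: requires a majority of those present (2,656); a majority of 2656 is 1329, so 1,329 needed; 1,328 in favor. Not satisfied.

Invalid — vote requirement not satisfied.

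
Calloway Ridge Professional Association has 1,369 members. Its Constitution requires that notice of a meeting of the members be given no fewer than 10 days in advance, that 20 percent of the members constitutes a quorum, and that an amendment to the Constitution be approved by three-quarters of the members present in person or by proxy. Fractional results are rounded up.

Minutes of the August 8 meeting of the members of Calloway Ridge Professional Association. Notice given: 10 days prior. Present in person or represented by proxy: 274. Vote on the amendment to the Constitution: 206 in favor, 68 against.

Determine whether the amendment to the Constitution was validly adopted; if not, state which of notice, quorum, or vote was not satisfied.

Valid — all requirements satisfied.

Notice: 10 days given; 10 required. Satisfied.
Quorum: 20% of 1,369 = 273.80, rounded up to 274; 274 present. Satisfied.
Vote: requires three-fourths of those present (274); 3/4 of 274 = 205.50, rounded up to 206, so 206 needed; 206 in favor. Satisfied.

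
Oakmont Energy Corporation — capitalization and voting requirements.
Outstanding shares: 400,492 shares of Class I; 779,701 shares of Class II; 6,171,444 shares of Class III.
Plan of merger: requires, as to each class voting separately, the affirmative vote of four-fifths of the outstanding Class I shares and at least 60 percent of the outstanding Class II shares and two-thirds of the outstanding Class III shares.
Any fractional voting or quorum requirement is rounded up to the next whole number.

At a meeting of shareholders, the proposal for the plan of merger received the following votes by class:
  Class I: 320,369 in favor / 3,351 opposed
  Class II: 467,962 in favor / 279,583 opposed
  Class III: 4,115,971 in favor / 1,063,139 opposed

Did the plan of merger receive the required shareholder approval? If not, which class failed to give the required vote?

Not approved — the Class I shares did not give the required vote.

Class I: 4/5 of 400492 = 320393.60, rounded up to 320394; 320,394 required, 320,369 in favor — not approved.
Class II: 3/5 of 779701 = 467820.60, rounded up to 467821; 467,821 required, 467,962 in favor — approved.
Class III: 2/3 of 6171444 = 4114296; 4,114,296 required, 4,115,971 in favor — approved.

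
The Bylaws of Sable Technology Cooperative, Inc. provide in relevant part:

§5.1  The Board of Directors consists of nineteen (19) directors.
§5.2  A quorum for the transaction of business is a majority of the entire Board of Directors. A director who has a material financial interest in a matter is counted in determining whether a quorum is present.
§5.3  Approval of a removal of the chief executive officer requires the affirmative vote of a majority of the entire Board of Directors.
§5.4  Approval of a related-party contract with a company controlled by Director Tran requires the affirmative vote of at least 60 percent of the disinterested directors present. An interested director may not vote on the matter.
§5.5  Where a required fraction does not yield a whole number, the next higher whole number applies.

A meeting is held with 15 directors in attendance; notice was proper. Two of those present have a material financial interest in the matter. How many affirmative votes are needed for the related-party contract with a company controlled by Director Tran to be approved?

The related-party contract with a company controlled by Director Tran requires three-fifths of the disinterested directors present (15 − 2 = 13).
3/5 of 13 = 7.80, rounded up to 8.

8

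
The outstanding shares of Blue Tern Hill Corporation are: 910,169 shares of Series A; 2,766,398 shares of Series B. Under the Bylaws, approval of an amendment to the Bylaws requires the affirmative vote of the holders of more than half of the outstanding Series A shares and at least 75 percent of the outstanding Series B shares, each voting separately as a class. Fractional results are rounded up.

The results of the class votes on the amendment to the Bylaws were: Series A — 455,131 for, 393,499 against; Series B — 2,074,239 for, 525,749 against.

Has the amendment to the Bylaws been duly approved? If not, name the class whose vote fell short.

Series A: a majority of 910169 is 455085; 455,085 required, 455,131 in favor — approved.
Series B: 3/4 of 2766398 = 2074798.50, rounded up to 2074799; 2,074,799 required, 2,074,239 in favor — not approved.

Not approved — the Series B shares did not give the required vote.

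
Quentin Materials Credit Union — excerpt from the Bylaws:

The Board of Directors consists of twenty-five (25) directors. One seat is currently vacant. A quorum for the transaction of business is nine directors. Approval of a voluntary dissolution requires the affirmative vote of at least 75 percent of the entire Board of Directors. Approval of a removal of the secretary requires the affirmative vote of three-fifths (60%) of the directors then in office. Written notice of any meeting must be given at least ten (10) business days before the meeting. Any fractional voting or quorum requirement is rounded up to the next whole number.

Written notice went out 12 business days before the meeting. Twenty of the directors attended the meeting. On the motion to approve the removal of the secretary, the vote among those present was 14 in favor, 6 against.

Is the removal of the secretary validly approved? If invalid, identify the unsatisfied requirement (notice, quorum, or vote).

Invalid — vote requirement not satisfied.

Notice: 12 business days given; 10 required (12 ≥ 10). Satisfied.
Quorum: 20 present; quorum is 9. Satisfied.
Vote: the removal of the secretary requires three-fifths of the directors then in office (24). 3/5 of 24 = 14.40, rounded up to 15, so 15 affirmative votes are needed; 14 voted in favor. Not satisfied.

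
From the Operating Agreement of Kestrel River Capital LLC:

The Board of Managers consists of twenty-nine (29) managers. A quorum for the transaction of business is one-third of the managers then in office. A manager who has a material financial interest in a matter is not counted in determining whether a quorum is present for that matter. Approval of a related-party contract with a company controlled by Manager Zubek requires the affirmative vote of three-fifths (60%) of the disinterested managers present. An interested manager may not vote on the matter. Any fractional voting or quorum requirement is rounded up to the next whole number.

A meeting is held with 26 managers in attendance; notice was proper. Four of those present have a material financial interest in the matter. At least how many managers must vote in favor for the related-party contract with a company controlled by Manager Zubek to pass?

14

The related-party contract with a company controlled by Manager Zubek requires three-fifths of the disinterested managers present (26 − 4 = 22).
3/5 of 22 = 13.20, rounded up to 14.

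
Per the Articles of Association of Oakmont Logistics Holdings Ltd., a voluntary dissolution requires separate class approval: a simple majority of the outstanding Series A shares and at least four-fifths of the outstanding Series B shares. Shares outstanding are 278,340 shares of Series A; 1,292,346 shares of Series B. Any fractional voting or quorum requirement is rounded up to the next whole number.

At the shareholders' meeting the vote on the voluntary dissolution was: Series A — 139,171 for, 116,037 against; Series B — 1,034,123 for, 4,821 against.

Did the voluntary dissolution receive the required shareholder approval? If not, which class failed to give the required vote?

Approved — every class gave the required vote.

Series A: a majority of 278340 is 139171; 139,171 required, 139,171 in favor — approved.
Series B: 4/5 of 1292346 = 1033876.80, rounded up to 1033877; 1,033,877 required, 1,034,123 in favor — approved.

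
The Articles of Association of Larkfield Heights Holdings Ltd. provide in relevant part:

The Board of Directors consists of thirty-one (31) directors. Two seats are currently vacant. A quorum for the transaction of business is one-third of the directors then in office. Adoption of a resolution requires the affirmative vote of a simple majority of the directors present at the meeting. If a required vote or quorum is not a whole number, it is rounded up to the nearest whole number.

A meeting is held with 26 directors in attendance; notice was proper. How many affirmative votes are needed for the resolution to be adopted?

14

The resolution requires a majority of the directors present (26).
A majority of 26 is 14.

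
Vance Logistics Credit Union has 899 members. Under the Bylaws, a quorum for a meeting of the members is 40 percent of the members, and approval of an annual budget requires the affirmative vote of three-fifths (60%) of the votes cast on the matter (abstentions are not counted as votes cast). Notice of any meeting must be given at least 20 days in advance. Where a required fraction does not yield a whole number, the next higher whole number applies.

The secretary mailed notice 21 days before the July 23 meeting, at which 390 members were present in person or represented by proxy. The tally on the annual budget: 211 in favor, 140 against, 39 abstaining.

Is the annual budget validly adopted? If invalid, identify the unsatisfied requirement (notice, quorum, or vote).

Notice: 21 days given; 20 required. Satisfied.
Quorum: 40% of 899 = 359.60, rounded up to 360; 390 present. Satisfied.
Vote: requires three-fifths of the votes cast (390 − 39 abstaining = 351); 3/5 of 351 = 210.60, rounded up to 211, so 211 needed; 211 in favor. Satisfied.

Valid — all requirements satisfied.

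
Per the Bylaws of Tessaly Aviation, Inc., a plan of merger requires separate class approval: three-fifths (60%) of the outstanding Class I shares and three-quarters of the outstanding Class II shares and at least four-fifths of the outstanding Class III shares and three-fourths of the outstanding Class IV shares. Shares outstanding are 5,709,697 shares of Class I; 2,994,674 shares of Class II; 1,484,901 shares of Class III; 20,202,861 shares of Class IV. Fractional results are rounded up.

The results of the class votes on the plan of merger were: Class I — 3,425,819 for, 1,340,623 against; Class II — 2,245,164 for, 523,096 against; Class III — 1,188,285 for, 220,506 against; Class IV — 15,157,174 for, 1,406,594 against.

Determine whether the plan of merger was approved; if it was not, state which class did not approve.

Class I: 3/5 of 5709697 = 3425818.20, rounded up to 3425819; 3,425,819 required, 3,425,819 in favor — approved.
Class II: 3/4 of 2994674 = 2246005.50, rounded up to 2246006; 2,246,006 required, 2,245,164 in favor — not approved.
Class III: 4/5 of 1484901 = 1187920.80, rounded up to 1187921; 1,187,921 required, 1,188,285 in favor — approved.
Class IV: 3/4 of 20202861 = 15152145.75, rounded up to 15152146; 15,152,146 required, 15,157,174 in favor — approved.

Not approved — the Class II shares did not give the required vote.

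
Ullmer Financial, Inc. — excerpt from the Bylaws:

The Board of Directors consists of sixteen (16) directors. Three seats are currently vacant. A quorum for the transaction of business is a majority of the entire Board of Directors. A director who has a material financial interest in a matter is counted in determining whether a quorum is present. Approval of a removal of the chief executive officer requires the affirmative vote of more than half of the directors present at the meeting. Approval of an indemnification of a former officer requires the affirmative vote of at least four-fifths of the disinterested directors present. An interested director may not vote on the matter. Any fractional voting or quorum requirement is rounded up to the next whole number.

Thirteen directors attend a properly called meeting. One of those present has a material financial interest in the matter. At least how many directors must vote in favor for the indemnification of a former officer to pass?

The indemnification of a former officer requires four-fifths of the disinterested directors present (13 − 1 = 12).
4/5 of 12 = 9.60, rounded up to 10.

10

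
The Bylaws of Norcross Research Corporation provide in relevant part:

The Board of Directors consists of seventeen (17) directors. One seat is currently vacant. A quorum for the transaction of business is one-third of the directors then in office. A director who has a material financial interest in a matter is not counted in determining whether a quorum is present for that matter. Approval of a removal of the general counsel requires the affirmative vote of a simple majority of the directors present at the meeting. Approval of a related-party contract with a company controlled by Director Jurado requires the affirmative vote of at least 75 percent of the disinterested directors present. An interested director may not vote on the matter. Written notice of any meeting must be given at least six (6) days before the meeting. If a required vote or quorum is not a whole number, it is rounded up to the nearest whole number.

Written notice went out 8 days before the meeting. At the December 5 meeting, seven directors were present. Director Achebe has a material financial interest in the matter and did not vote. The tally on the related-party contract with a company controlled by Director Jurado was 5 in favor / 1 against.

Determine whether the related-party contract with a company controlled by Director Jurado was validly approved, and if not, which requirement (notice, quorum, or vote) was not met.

Notice: 8 days given; 6 required (8 ≥ 6). Satisfied.
Quorum: 7 present, but the 1 interested director does not count, leaving 6. Quorum is 6. Satisfied.
Vote: the related-party contract with a company controlled by Director Jurado requires three-fourths of the disinterested directors present (7 − 1 = 6). 3/4 of 6 = 4.50, rounded up to 5, so 5 affirmative votes are needed; 5 voted in favor. Satisfied.

Valid — all requirements satisfied.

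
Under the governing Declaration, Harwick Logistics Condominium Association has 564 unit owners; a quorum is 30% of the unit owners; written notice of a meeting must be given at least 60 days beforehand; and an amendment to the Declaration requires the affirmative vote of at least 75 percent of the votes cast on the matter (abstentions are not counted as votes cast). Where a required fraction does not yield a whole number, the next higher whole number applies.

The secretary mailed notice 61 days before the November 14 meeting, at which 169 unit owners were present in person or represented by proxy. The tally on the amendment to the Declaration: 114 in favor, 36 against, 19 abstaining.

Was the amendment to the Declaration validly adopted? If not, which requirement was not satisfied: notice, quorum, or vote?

Notice: 61 days given; 60 required. Satisfied.
Quorum: 30% of 564 = 169.20, rounded up to 170; 169 present. Not satisfied.
Vote: requires three-fourths of the votes cast (169 − 19 abstaining = 150); 3/4 of 150 = 112.50, rounded up to 113, so 113 needed; 114 in favor. Satisfied.

Invalid — quorum requirement not satisfied.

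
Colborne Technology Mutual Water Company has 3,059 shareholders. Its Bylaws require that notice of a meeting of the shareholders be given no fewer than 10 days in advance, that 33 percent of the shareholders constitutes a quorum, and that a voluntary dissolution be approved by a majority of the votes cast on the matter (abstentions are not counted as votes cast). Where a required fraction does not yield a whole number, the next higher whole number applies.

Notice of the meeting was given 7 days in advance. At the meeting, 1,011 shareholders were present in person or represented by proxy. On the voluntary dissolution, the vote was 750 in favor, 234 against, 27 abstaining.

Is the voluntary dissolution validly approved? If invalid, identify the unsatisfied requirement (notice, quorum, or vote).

Notice: 7 days given; 10 required. Not satisfied.
Quorum: 33% of 3,059 = 1,009.47, rounded up to 1,010; 1,011 present. Satisfied.
Vote: requires a majority of the votes cast (1,011 − 27 abstaining = 984); a majority of 984 is 493, so 493 needed; 750 in favor. Satisfied.

Invalid — notice requirement not satisfied.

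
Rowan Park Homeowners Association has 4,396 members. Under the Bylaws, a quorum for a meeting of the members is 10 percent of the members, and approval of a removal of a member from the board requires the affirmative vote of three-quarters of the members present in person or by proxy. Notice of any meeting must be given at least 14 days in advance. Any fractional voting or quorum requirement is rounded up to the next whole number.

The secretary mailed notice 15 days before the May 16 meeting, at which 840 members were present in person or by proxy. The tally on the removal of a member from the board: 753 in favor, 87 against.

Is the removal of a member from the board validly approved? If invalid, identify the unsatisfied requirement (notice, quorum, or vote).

Valid — all requirements satisfied.

Notice: 15 days given; 14 required. Satisfied.
Quorum: 10% of 4,396 = 439.60, rounded up to 440; 840 present. Satisfied.
Vote: requires three-fourths of those present (840); 3/4 of 840 = 630, so 630 needed; 753 in favor. Satisfied.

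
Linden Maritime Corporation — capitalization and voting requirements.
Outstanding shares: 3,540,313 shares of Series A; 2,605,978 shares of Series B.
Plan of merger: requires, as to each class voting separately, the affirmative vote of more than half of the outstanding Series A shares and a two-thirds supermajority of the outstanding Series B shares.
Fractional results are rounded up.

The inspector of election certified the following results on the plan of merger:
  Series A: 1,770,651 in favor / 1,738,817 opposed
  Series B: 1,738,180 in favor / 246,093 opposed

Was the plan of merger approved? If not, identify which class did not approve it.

Series A: a majority of 3540313 is 1770157; 1,770,157 required, 1,770,651 in favor — approved.
Series B: 2/3 of 2605978 = 1737318.67, rounded up to 1737319; 1,737,319 required, 1,738,180 in favor — approved.

Approved — every class gave the required vote.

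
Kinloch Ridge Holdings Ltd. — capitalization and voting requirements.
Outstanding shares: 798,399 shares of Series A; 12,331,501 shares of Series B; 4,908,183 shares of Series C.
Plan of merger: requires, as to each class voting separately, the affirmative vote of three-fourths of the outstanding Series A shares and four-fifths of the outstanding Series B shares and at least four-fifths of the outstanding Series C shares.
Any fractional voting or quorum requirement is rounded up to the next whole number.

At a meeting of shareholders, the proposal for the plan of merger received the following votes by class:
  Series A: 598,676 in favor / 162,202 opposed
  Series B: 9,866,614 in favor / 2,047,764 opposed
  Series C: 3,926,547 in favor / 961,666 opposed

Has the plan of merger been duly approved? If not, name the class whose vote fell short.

Series A: 3/4 of 798399 = 598799.25, rounded up to 598800; 598,800 required, 598,676 in favor — not approved.
Series B: 4/5 of 12331501 = 9865200.80, rounded up to 9865201; 9,865,201 required, 9,866,614 in favor — approved.
Series C: 4/5 of 4908183 = 3926546.40, rounded up to 3926547; 3,926,547 required, 3,926,547 in favor — approved.

Not approved — the Series A shares did not give the required vote.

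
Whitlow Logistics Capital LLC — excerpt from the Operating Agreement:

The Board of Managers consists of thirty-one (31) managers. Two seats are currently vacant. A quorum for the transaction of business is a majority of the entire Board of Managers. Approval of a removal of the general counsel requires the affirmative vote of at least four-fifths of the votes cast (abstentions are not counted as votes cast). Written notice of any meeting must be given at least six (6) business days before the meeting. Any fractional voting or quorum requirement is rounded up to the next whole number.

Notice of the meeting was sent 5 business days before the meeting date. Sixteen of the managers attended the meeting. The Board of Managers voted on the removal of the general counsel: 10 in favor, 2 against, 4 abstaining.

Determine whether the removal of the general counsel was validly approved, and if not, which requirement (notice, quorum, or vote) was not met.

Invalid — notice requirement not satisfied.

Notice: 5 business days given; 6 required (5 < 6). Not satisfied.
Quorum: 16 present; quorum is 16. Satisfied.
Vote: the removal of the general counsel requires four-fifths of the votes cast (16 present − 4 abstaining = 12). 4/5 of 12 = 9.60, rounded up to 10, so 10 affirmative votes are needed; 10 voted in favor. Satisfied.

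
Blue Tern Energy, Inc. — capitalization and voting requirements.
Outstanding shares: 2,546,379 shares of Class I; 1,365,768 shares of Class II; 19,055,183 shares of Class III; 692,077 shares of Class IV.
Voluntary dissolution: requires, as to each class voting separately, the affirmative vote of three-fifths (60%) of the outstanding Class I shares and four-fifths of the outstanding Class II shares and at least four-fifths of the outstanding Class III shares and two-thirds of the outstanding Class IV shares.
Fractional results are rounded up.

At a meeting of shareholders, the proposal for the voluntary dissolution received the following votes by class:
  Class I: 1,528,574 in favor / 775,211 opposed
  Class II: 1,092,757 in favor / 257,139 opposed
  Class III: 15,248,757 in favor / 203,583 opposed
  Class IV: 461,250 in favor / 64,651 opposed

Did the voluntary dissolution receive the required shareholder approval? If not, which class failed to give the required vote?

Class I: 3/5 of 2546379 = 1527827.40, rounded up to 1527828; 1,527,828 required, 1,528,574 in favor — approved.
Class II: 4/5 of 1365768 = 1092614.40, rounded up to 1092615; 1,092,615 required, 1,092,757 in favor — approved.
Class III: 4/5 of 19055183 = 15244146.40, rounded up to 15244147; 15,244,147 required, 15,248,757 in favor — approved.
Class IV: 2/3 of 692077 = 461384.67, rounded up to 461385; 461,385 required, 461,250 in favor — not approved.

Not approved — the Class IV shares did not give the required vote.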